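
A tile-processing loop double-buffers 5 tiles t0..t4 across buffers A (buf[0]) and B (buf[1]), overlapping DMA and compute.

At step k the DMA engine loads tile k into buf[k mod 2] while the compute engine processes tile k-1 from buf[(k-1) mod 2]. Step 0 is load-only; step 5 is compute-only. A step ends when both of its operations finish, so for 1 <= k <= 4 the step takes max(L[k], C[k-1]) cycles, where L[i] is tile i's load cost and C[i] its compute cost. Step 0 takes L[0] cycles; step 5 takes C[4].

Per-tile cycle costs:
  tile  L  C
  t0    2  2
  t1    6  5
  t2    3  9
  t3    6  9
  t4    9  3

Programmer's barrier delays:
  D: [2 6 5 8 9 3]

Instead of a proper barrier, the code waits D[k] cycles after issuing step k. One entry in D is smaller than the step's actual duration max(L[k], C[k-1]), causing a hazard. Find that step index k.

hazard at step 3

step 0: need L[0]=2 = 2; D[0]=2 ok
step 1: need max(L[1]=6,C[0]=2) = 6; D[1]=6 ok
step 2: need max(L[2]=3,C[1]=5) = 5; D[2]=5 ok
step 3: need max(L[3]=6,C[2]=9) = 9; D[3]=8 SHORT
step 4: need max(L[4]=9,C[3]=9) = 9; D[4]=9 ok
step 5: need C[4]=3 = 3; D[5]=3 ok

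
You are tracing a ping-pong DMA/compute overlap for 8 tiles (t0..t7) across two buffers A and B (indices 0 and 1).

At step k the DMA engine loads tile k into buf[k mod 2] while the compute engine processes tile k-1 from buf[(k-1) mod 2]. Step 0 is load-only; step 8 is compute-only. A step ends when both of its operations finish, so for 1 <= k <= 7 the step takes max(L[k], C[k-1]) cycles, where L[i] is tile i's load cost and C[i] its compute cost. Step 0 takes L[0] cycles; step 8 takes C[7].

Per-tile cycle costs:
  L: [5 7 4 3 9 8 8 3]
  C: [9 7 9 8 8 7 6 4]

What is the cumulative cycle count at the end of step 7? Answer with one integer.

end_cycle[7] = 61

k=0 load=t0/5c comp=- wait=5 total=5
k=1 load=t1/7c comp=t0/9c wait=9 total=14
k=2 load=t2/4c comp=t1/7c wait=7 total=21
k=3 load=t3/3c comp=t2/9c wait=9 total=30
k=4 load=t4/9c comp=t3/8c wait=9 total=39
k=5 load=t5/8c comp=t4/8c wait=8 total=47
k=6 load=t6/8c comp=t5/7c wait=8 total=55
k=7 load=t7/3c comp=t6/6c wait=6 total=61
k=8 load=- comp=t7/4c wait=4 total=65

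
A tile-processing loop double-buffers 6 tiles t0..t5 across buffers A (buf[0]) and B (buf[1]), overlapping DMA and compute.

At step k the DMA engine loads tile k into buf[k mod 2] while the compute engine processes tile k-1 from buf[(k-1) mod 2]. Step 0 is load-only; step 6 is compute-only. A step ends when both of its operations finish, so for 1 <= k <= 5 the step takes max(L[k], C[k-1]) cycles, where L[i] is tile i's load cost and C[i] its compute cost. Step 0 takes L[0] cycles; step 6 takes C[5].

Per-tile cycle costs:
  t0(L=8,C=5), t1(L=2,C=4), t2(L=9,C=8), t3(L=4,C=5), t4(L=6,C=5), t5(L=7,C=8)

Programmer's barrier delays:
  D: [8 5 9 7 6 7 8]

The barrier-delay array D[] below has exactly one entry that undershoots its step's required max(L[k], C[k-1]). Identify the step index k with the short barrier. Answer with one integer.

step 0: need L[0]=8 = 8; D[0]=8 ok
step 1: need max(L[1]=2,C[0]=5) = 5; D[1]=5 ok
step 2: need max(L[2]=9,C[1]=4) = 9; D[2]=9 ok
step 3: need max(L[3]=4,C[2]=8) = 8; D[3]=7 SHORT
step 4: need max(L[4]=6,C[3]=5) = 6; D[4]=6 ok
step 5: need max(L[5]=7,C[4]=5) = 7; D[5]=7 ok
step 6: need C[5]=8 = 8; D[6]=8 ok

hazard at step 3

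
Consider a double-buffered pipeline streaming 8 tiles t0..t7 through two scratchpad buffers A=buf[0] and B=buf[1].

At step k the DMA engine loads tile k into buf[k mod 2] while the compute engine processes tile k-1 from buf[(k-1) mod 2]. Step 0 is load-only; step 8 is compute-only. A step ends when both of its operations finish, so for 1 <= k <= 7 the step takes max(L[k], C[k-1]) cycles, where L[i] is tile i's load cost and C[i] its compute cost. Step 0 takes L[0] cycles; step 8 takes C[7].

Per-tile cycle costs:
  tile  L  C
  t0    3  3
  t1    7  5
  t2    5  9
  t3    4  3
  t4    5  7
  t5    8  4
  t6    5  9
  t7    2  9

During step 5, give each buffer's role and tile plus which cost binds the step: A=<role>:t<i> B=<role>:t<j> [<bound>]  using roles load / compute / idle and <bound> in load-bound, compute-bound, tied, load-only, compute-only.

step 0: L[0]=3 → dur=3, Σ=3 | A=load:t0 B=idle [load-only]
step 1: L[1]=7 C[0]=3 → dur=7, Σ=10 | A=compute:t0 B=load:t1 [load-bound]
step 2: L[2]=5 C[1]=5 → dur=5, Σ=15 | A=load:t2 B=compute:t1 [tied]
step 3: L[3]=4 C[2]=9 → dur=9, Σ=24 | A=compute:t2 B=load:t3 [compute-bound]
step 4: L[4]=5 C[3]=3 → dur=5, Σ=29 | A=load:t4 B=compute:t3 [load-bound]
step 5: L[5]=8 C[4]=7 → dur=8, Σ=37 | A=compute:t4 B=load:t5 [load-bound]
step 6: L[6]=5 C[5]=4 → dur=5, Σ=42 | A=load:t6 B=compute:t5 [load-bound]
step 7: L[7]=2 C[6]=9 → dur=9, Σ=51 | A=compute:t6 B=load:t7 [compute-bound]
step 8: C[7]=9 → dur=9, Σ=60 | A=idle B=compute:t7 [compute-only]

step 5: A=compute:t4 B=load:t5 [load-bound]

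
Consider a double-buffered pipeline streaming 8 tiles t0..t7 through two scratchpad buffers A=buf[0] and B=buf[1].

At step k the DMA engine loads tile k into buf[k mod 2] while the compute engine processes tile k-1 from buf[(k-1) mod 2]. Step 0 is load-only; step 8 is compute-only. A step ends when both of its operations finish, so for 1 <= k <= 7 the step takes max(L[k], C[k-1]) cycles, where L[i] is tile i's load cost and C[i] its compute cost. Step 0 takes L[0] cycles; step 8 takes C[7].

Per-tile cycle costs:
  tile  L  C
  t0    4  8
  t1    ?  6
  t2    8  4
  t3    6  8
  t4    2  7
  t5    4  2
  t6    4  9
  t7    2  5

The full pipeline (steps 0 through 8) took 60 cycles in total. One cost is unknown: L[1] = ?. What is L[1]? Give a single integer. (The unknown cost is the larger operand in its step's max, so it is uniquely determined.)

step 0 → dur = L[0]=4 = 4
step 1 → dur = max(L[1]=?, C[0]=8) = L[1]  (unknown; binding)
step 2 → dur = max(L[2]=8, C[1]=6) = 8
step 3 → dur = max(L[3]=6, C[2]=4) = 6
step 4 → dur = max(L[4]=2, C[3]=8) = 8
step 5 → dur = max(L[5]=4, C[4]=7) = 7
step 6 → dur = max(L[6]=4, C[5]=2) = 4
step 7 → dur = max(L[7]=2, C[6]=9) = 9
step 8 → dur = C[7]=5 = 5
sum of known step durations = 51
dur[1] = total - known = 60 - 51 = 9
L[1] is the binding max in step 1, so L[1] = dur[1] = 9

L[1] = 9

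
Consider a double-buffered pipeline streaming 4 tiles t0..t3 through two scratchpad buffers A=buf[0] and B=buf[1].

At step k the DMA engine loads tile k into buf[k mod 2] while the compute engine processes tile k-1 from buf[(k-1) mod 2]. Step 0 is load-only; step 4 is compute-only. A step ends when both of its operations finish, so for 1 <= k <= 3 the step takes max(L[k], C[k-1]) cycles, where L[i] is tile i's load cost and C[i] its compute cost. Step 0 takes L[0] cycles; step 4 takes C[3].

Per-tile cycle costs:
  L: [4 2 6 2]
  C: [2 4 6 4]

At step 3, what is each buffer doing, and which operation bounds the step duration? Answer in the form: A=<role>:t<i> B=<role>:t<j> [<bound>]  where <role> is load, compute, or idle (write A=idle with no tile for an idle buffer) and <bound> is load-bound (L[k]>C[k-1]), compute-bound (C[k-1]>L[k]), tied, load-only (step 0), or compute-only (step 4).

  0. 4=4c; end=4; A:t0 B:-
  1. max(2,2)=2c; end=6; A:t0 B:t1
  2. max(6,4)=6c; end=12; A:t2 B:t1
  3. max(2,6)=6c; end=18; A:t2 B:t3
  4. 4=4c; end=22; A:t2 B:t3

step 3: A=compute:t2 B=load:t3 [compute-bound]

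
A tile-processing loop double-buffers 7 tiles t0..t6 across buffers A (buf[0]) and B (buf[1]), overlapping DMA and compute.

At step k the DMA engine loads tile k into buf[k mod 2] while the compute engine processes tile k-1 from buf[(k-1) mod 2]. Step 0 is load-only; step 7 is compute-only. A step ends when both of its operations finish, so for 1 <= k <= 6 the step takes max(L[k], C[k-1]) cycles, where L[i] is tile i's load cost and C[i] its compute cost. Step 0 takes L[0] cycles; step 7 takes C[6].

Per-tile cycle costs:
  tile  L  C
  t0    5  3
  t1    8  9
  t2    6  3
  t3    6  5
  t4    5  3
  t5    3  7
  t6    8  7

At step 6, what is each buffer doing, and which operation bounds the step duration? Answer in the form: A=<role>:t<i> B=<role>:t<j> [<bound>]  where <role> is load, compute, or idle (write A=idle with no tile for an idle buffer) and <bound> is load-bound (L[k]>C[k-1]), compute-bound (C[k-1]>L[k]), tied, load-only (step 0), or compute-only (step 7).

step 6: A=load:t6 B=compute:t5 [load-bound]

[0] DMA t0→A (5c) ∥ CU idle ⇒ 5c, clock 5
[1] DMA t1→B (8c) ∥ CU A:t0 (3c) ⇒ 8c, clock 13
[2] DMA t2→A (6c) ∥ CU B:t1 (9c) ⇒ 9c, clock 22
[3] DMA t3→B (6c) ∥ CU A:t2 (3c) ⇒ 6c, clock 28
[4] DMA t4→A (5c) ∥ CU B:t3 (5c) ⇒ 5c, clock 33
[5] DMA t5→B (3c) ∥ CU A:t4 (3c) ⇒ 3c, clock 36
[6] DMA t6→A (8c) ∥ CU B:t5 (7c) ⇒ 8c, clock 44
[7] DMA idle ∥ CU A:t6 (7c) ⇒ 7c, clock 51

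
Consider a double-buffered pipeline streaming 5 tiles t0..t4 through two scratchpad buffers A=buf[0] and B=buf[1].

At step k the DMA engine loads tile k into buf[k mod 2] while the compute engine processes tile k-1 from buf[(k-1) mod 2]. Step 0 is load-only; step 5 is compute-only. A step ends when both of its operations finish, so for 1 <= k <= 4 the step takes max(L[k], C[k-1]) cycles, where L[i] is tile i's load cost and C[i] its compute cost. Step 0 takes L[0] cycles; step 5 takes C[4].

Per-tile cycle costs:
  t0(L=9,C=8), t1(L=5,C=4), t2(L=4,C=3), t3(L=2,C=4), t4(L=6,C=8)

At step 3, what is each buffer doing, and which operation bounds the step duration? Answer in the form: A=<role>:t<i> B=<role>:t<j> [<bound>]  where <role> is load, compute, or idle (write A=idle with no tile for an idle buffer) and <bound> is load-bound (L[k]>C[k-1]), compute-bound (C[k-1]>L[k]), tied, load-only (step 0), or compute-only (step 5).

step 3: A=compute:t2 B=load:t3 [compute-bound]

k=0 load=t0/9c comp=- wait=9 total=9
k=1 load=t1/5c comp=t0/8c wait=8 total=17
k=2 load=t2/4c comp=t1/4c wait=4 total=21
k=3 load=t3/2c comp=t2/3c wait=3 total=24
k=4 load=t4/6c comp=t3/4c wait=6 total=30
k=5 load=- comp=t4/8c wait=8 total=38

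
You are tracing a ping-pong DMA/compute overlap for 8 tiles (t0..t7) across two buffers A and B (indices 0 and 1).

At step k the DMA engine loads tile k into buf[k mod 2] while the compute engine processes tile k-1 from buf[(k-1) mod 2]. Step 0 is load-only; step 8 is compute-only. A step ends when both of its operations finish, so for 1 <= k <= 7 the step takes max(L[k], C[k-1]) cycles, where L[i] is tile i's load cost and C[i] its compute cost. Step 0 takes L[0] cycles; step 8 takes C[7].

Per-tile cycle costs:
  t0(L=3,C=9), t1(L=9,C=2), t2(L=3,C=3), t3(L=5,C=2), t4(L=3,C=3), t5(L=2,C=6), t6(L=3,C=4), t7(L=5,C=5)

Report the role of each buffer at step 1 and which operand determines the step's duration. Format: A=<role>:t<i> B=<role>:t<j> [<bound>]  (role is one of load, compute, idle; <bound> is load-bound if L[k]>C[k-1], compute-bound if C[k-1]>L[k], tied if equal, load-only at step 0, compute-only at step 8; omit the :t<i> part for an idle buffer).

  0. 3=3c; end=3; A:t0 B:-
  1. max(9,9)=9c; end=12; A:t0 B:t1
  2. max(3,2)=3c; end=15; A:t2 B:t1
  3. max(5,3)=5c; end=20; A:t2 B:t3
  4. max(3,2)=3c; end=23; A:t4 B:t3
  5. max(2,3)=3c; end=26; A:t4 B:t5
  6. max(3,6)=6c; end=32; A:t6 B:t5
  7. max(5,4)=5c; end=37; A:t6 B:t7
  8. 5=5c; end=42; A:t6 B:t7

step 1: A=compute:t0 B=load:t1 [tied]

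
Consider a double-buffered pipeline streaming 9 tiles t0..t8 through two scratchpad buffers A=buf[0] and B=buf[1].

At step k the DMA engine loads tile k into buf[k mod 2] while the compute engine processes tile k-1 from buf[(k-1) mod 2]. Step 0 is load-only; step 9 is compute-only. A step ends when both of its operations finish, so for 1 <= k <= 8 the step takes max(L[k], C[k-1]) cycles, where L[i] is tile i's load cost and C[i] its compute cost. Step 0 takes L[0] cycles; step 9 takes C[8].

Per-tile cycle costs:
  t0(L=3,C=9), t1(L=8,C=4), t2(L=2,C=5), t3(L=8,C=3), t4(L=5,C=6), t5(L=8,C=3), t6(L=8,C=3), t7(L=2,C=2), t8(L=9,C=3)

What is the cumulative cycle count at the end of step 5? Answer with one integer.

end_cycle[5] = 37

[0] DMA t0→A (3c) ∥ CU idle ⇒ 3c, clock 3
[1] DMA t1→B (8c) ∥ CU A:t0 (9c) ⇒ 9c, clock 12
[2] DMA t2→A (2c) ∥ CU B:t1 (4c) ⇒ 4c, clock 16
[3] DMA t3→B (8c) ∥ CU A:t2 (5c) ⇒ 8c, clock 24
[4] DMA t4→A (5c) ∥ CU B:t3 (3c) ⇒ 5c, clock 29
[5] DMA t5→B (8c) ∥ CU A:t4 (6c) ⇒ 8c, clock 37
[6] DMA t6→A (8c) ∥ CU B:t5 (3c) ⇒ 8c, clock 45
[7] DMA t7→B (2c) ∥ CU A:t6 (3c) ⇒ 3c, clock 48
[8] DMA t8→A (9c) ∥ CU B:t7 (2c) ⇒ 9c, clock 57
[9] DMA idle ∥ CU A:t8 (3c) ⇒ 3c, clock 60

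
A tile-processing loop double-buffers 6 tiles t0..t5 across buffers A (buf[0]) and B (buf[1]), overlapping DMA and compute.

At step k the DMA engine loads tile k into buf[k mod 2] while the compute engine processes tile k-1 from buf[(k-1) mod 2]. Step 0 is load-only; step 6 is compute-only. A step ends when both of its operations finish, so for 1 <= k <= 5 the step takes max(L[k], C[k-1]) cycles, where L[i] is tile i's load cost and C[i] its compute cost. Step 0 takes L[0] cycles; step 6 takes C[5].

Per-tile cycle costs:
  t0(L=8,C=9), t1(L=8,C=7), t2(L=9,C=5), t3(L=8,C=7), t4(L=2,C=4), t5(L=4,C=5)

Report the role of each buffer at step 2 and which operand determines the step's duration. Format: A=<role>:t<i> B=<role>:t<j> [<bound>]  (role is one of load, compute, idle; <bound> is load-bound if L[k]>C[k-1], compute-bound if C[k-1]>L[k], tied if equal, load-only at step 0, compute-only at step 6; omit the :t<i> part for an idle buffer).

step 2: A=load:t2 B=compute:t1 [load-bound]

[0] DMA t0→A (8c) ∥ CU idle ⇒ 8c, clock 8
[1] DMA t1→B (8c) ∥ CU A:t0 (9c) ⇒ 9c, clock 17
[2] DMA t2→A (9c) ∥ CU B:t1 (7c) ⇒ 9c, clock 26
[3] DMA t3→B (8c) ∥ CU A:t2 (5c) ⇒ 8c, clock 34
[4] DMA t4→A (2c) ∥ CU B:t3 (7c) ⇒ 7c, clock 41
[5] DMA t5→B (4c) ∥ CU A:t4 (4c) ⇒ 4c, clock 45
[6] DMA idle ∥ CU B:t5 (5c) ⇒ 5c, clock 50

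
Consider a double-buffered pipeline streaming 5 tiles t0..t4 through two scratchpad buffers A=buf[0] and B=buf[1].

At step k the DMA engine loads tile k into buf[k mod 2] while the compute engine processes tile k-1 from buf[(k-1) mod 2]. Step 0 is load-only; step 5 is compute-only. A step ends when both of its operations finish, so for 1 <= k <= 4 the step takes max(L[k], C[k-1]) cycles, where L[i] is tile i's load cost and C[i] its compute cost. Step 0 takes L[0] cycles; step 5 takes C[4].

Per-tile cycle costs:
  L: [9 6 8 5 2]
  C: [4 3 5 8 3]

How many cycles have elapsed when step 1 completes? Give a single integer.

step 0: L[0]=9 → dur=9, Σ=9 | A=load:t0 B=idle [load-only]
step 1: L[1]=6 C[0]=4 → dur=6, Σ=15 | A=compute:t0 B=load:t1 [load-bound]
step 2: L[2]=8 C[1]=3 → dur=8, Σ=23 | A=load:t2 B=compute:t1 [load-bound]
step 3: L[3]=5 C[2]=5 → dur=5, Σ=28 | A=compute:t2 B=load:t3 [tied]
step 4: L[4]=2 C[3]=8 → dur=8, Σ=36 | A=load:t4 B=compute:t3 [compute-bound]
step 5: C[4]=3 → dur=3, Σ=39 | A=compute:t4 B=idle [compute-only]

end_cycle[1] = 15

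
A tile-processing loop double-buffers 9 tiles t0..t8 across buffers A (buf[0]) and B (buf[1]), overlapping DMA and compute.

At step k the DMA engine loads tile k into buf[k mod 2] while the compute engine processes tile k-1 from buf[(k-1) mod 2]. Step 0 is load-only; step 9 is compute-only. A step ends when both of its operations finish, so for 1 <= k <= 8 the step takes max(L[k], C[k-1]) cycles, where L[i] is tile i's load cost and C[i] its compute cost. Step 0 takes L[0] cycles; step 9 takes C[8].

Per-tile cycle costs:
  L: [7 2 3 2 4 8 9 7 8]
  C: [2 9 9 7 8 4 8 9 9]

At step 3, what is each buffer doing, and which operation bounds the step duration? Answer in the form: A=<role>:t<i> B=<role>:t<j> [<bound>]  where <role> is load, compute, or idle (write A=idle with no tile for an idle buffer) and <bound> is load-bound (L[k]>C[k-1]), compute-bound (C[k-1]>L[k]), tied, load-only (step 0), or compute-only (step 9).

  0. 7=7c; end=7; A:t0 B:-
  1. max(2,2)=2c; end=9; A:t0 B:t1
  2. max(3,9)=9c; end=18; A:t2 B:t1
  3. max(2,9)=9c; end=27; A:t2 B:t3
  4. max(4,7)=7c; end=34; A:t4 B:t3
  5. max(8,8)=8c; end=42; A:t4 B:t5
  6. max(9,4)=9c; end=51; A:t6 B:t5
  7. max(7,8)=8c; end=59; A:t6 B:t7
  8. max(8,9)=9c; end=68; A:t8 B:t7
  9. 9=9c; end=77; A:t8 B:t7

step 3: A=compute:t2 B=load:t3 [compute-bound]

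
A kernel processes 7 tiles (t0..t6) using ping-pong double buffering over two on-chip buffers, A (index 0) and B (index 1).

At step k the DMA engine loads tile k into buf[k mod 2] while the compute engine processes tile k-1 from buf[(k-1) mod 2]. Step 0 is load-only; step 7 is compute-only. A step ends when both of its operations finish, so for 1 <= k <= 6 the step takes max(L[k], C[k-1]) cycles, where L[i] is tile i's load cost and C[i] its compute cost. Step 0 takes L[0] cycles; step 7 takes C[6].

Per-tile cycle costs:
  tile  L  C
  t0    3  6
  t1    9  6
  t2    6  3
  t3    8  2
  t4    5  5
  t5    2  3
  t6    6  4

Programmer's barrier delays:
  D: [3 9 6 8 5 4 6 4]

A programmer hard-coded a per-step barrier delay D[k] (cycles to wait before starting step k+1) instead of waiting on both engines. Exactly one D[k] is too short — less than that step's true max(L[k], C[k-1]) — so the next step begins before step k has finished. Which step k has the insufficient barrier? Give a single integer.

hazard at step 5

step 0: need L[0]=3 = 3; D[0]=3 ok
step 1: need max(L[1]=9,C[0]=6) = 9; D[1]=9 ok
step 2: need max(L[2]=6,C[1]=6) = 6; D[2]=6 ok
step 3: need max(L[3]=8,C[2]=3) = 8; D[3]=8 ok
step 4: need max(L[4]=5,C[3]=2) = 5; D[4]=5 ok
step 5: need max(L[5]=2,C[4]=5) = 5; D[5]=4 SHORT
step 6: need max(L[6]=6,C[5]=3) = 6; D[6]=6 ok
step 7: need C[6]=4 = 4; D[7]=4 ok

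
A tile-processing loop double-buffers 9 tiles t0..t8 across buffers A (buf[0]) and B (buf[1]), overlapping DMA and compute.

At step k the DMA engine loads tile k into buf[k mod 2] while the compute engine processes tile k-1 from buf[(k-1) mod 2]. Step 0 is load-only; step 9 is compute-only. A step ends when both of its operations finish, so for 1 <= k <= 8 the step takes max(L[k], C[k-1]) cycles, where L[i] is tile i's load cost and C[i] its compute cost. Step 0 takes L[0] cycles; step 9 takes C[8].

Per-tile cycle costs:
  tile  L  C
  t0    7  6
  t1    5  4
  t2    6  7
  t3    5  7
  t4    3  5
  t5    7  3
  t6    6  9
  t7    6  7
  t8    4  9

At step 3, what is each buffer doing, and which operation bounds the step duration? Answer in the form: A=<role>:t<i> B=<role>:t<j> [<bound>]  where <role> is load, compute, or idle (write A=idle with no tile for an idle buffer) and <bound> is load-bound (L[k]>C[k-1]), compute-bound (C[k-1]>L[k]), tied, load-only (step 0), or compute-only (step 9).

step 0: L[0]=7 → dur=7, Σ=7 | A=load:t0 B=idle [load-only]
step 1: L[1]=5 C[0]=6 → dur=6, Σ=13 | A=compute:t0 B=load:t1 [compute-bound]
step 2: L[2]=6 C[1]=4 → dur=6, Σ=19 | A=load:t2 B=compute:t1 [load-bound]
step 3: L[3]=5 C[2]=7 → dur=7, Σ=26 | A=compute:t2 B=load:t3 [compute-bound]
step 4: L[4]=3 C[3]=7 → dur=7, Σ=33 | A=load:t4 B=compute:t3 [compute-bound]
step 5: L[5]=7 C[4]=5 → dur=7, Σ=40 | A=compute:t4 B=load:t5 [load-bound]
step 6: L[6]=6 C[5]=3 → dur=6, Σ=46 | A=load:t6 B=compute:t5 [load-bound]
step 7: L[7]=6 C[6]=9 → dur=9, Σ=55 | A=compute:t6 B=load:t7 [compute-bound]
step 8: L[8]=4 C[7]=7 → dur=7, Σ=62 | A=load:t8 B=compute:t7 [compute-bound]
step 9: C[8]=9 → dur=9, Σ=71 | A=compute:t8 B=idle [compute-only]

step 3: A=compute:t2 B=load:t3 [compute-bound]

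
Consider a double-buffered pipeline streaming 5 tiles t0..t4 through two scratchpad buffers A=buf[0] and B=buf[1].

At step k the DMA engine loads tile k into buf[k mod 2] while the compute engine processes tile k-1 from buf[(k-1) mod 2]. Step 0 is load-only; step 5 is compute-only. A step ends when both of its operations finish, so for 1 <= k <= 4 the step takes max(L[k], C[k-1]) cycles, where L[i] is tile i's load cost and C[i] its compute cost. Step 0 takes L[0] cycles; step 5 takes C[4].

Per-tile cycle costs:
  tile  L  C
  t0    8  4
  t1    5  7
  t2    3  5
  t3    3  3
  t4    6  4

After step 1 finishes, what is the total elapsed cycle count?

  0. 8=8c; end=8; A:t0 B:-
  1. max(5,4)=5c; end=13; A:t0 B:t1
  2. max(3,7)=7c; end=20; A:t2 B:t1
  3. max(3,5)=5c; end=25; A:t2 B:t3
  4. max(6,3)=6c; end=31; A:t4 B:t3
  5. 4=4c; end=35; A:t4 B:t3

end_cycle[1] = 13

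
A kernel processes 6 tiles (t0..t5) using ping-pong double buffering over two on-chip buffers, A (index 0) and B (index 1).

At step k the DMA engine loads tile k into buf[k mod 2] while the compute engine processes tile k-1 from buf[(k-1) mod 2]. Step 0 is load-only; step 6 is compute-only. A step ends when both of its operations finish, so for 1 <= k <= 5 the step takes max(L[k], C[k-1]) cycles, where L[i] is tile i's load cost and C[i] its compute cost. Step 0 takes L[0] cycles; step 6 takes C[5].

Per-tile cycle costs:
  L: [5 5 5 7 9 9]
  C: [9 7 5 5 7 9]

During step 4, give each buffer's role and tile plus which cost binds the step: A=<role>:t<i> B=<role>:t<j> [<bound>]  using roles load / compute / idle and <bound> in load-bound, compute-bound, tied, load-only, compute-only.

  0. 5=5c; end=5; A:t0 B:-
  1. max(5,9)=9c; end=14; A:t0 B:t1
  2. max(5,7)=7c; end=21; A:t2 B:t1
  3. max(7,5)=7c; end=28; A:t2 B:t3
  4. max(9,5)=9c; end=37; A:t4 B:t3
  5. max(9,7)=9c; end=46; A:t4 B:t5
  6. 9=9c; end=55; A:t4 B:t5

step 4: A=load:t4 B=compute:t3 [load-bound]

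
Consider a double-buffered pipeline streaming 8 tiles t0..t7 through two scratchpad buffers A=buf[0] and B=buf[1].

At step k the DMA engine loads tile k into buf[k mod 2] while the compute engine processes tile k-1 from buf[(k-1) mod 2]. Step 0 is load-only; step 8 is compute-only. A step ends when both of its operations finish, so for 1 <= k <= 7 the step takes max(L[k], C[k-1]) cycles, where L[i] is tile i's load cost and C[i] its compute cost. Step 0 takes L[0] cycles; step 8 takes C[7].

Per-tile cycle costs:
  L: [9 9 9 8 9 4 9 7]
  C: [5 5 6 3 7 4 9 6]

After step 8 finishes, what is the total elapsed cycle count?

end_cycle[8] = 75

k=0 load=t0/9c comp=- wait=9 total=9
k=1 load=t1/9c comp=t0/5c wait=9 total=18
k=2 load=t2/9c comp=t1/5c wait=9 total=27
k=3 load=t3/8c comp=t2/6c wait=8 total=35
k=4 load=t4/9c comp=t3/3c wait=9 total=44
k=5 load=t5/4c comp=t4/7c wait=7 total=51
k=6 load=t6/9c comp=t5/4c wait=9 total=60
k=7 load=t7/7c comp=t6/9c wait=9 total=69
k=8 load=- comp=t7/6c wait=6 total=75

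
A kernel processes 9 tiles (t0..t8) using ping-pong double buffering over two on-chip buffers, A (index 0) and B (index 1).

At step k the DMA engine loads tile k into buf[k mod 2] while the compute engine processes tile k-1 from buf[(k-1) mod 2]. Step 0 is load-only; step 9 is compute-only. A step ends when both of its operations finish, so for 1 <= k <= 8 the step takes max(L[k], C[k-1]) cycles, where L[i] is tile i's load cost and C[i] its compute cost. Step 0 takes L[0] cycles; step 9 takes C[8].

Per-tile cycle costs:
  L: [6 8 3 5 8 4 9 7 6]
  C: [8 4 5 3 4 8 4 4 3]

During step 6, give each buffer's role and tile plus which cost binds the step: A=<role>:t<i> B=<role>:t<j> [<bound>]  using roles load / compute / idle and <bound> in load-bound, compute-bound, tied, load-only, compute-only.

k=0 load=t0/6c comp=- wait=6 total=6
k=1 load=t1/8c comp=t0/8c wait=8 total=14
k=2 load=t2/3c comp=t1/4c wait=4 total=18
k=3 load=t3/5c comp=t2/5c wait=5 total=23
k=4 load=t4/8c comp=t3/3c wait=8 total=31
k=5 load=t5/4c comp=t4/4c wait=4 total=35
k=6 load=t6/9c comp=t5/8c wait=9 total=44
k=7 load=t7/7c comp=t6/4c wait=7 total=51
k=8 load=t8/6c comp=t7/4c wait=6 total=57
k=9 load=- comp=t8/3c wait=3 total=60

step 6: A=load:t6 B=compute:t5 [load-bound]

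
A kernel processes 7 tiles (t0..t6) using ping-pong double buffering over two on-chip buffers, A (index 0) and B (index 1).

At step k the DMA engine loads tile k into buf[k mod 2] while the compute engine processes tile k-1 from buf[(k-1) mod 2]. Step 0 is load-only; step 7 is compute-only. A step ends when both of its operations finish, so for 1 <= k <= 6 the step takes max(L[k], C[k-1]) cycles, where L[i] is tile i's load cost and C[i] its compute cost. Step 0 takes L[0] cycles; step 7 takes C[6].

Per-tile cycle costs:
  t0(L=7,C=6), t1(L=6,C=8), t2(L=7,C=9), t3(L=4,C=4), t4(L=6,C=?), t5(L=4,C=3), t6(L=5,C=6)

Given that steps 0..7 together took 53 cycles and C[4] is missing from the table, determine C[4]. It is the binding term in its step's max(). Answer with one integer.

step 0: dur = L[0]=7 = 7
step 1: dur = max(L[1]=6, C[0]=6) = 6
step 2: dur = max(L[2]=7, C[1]=8) = 8
step 3: dur = max(L[3]=4, C[2]=9) = 9
step 4: dur = max(L[4]=6, C[3]=4) = 6
step 5: dur = max(L[5]=4, C[4]=?) = C[4]  (unknown; binding)
step 6: dur = max(L[6]=5, C[5]=3) = 5
step 7: dur = C[6]=6 = 6
sum of known step durations = 47
dur[5] = total - known = 53 - 47 = 6
C[4] is the binding max in step 5, so C[4] = dur[5] = 6

C[4] = 6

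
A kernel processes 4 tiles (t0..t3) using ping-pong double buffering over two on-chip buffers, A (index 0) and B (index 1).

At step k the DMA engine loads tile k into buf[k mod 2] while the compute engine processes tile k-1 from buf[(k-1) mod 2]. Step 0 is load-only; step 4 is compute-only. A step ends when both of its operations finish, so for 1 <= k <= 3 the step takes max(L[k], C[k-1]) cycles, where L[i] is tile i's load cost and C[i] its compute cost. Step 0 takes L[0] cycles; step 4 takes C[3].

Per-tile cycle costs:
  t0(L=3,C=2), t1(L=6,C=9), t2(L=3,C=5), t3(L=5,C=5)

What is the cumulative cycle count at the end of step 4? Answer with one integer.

[0] DMA t0→A (3c) ∥ CU idle ⇒ 3c, clock 3
[1] DMA t1→B (6c) ∥ CU A:t0 (2c) ⇒ 6c, clock 9
[2] DMA t2→A (3c) ∥ CU B:t1 (9c) ⇒ 9c, clock 18
[3] DMA t3→B (5c) ∥ CU A:t2 (5c) ⇒ 5c, clock 23
[4] DMA idle ∥ CU B:t3 (5c) ⇒ 5c, clock 28

end_cycle[4] = 28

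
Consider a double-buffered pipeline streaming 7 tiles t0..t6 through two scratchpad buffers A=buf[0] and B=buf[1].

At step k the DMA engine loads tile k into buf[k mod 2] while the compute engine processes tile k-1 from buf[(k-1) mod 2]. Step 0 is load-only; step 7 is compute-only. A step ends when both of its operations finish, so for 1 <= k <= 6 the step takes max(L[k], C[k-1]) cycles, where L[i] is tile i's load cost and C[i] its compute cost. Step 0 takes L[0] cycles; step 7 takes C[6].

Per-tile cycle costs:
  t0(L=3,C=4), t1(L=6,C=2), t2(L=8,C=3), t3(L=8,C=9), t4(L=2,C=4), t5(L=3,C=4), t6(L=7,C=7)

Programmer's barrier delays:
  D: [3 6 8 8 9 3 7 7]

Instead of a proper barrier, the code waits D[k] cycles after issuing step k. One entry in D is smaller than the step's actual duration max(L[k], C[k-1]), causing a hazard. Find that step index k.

hazard at step 5

step 0: need L[0]=3 = 3; D[0]=3 ok
step 1: need max(L[1]=6,C[0]=4) = 6; D[1]=6 ok
step 2: need max(L[2]=8,C[1]=2) = 8; D[2]=8 ok
step 3: need max(L[3]=8,C[2]=3) = 8; D[3]=8 ok
step 4: need max(L[4]=2,C[3]=9) = 9; D[4]=9 ok
step 5: need max(L[5]=3,C[4]=4) = 4; D[5]=3 SHORT
step 6: need max(L[6]=7,C[5]=4) = 7; D[6]=7 ok
step 7: need C[6]=7 = 7; D[7]=7 ok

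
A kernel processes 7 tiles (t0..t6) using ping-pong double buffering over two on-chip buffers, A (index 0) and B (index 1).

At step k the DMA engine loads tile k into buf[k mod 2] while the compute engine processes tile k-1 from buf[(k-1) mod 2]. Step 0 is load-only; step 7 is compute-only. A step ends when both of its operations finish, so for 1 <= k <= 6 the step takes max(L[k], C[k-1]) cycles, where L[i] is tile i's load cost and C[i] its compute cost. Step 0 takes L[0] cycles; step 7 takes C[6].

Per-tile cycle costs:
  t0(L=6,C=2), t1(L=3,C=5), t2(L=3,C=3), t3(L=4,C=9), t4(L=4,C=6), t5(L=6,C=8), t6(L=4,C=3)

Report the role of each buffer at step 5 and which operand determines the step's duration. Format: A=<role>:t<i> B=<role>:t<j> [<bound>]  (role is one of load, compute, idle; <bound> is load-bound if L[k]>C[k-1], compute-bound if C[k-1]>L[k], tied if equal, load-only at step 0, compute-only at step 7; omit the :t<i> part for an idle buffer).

  0. 6=6c; end=6; A:t0 B:-
  1. max(3,2)=3c; end=9; A:t0 B:t1
  2. max(3,5)=5c; end=14; A:t2 B:t1
  3. max(4,3)=4c; end=18; A:t2 B:t3
  4. max(4,9)=9c; end=27; A:t4 B:t3
  5. max(6,6)=6c; end=33; A:t4 B:t5
  6. max(4,8)=8c; end=41; A:t6 B:t5
  7. 3=3c; end=44; A:t6 B:t5

step 5: A=compute:t4 B=load:t5 [tied]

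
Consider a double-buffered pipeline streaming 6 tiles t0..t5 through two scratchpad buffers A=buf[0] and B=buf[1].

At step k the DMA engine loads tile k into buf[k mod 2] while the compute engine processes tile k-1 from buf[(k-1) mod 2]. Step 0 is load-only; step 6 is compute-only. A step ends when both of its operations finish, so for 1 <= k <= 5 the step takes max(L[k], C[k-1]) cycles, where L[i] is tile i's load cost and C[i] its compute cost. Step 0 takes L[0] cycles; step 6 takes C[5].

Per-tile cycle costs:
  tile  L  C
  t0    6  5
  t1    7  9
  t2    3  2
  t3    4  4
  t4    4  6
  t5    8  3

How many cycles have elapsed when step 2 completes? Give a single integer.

[0] DMA t0→A (6c) ∥ CU idle ⇒ 6c, clock 6
[1] DMA t1→B (7c) ∥ CU A:t0 (5c) ⇒ 7c, clock 13
[2] DMA t2→A (3c) ∥ CU B:t1 (9c) ⇒ 9c, clock 22
[3] DMA t3→B (4c) ∥ CU A:t2 (2c) ⇒ 4c, clock 26
[4] DMA t4→A (4c) ∥ CU B:t3 (4c) ⇒ 4c, clock 30
[5] DMA t5→B (8c) ∥ CU A:t4 (6c) ⇒ 8c, clock 38
[6] DMA idle ∥ CU B:t5 (3c) ⇒ 3c, clock 41

end_cycle[2] = 22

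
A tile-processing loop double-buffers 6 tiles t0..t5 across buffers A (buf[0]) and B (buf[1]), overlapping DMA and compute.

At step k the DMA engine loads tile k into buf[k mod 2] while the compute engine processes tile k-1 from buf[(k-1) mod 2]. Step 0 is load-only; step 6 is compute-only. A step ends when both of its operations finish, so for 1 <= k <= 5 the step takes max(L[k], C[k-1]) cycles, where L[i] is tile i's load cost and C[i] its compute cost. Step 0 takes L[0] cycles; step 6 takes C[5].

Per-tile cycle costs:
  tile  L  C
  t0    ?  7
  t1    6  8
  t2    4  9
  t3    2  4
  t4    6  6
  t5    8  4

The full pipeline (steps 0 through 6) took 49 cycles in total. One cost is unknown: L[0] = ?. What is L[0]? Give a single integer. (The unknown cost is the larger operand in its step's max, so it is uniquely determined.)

L[0] = 7

step 0: dur = L[0]=? = L[0]  (unknown; binding)
step 1: dur = max(L[1]=6, C[0]=7) = 7
step 2: dur = max(L[2]=4, C[1]=8) = 8
step 3: dur = max(L[3]=2, C[2]=9) = 9
step 4: dur = max(L[4]=6, C[3]=4) = 6
step 5: dur = max(L[5]=8, C[4]=6) = 8
step 6: dur = C[5]=4 = 4
sum of known step durations = 42
dur[0] = total - known = 49 - 42 = 7
L[0] is the binding max in step 0, so L[0] = dur[0] = 7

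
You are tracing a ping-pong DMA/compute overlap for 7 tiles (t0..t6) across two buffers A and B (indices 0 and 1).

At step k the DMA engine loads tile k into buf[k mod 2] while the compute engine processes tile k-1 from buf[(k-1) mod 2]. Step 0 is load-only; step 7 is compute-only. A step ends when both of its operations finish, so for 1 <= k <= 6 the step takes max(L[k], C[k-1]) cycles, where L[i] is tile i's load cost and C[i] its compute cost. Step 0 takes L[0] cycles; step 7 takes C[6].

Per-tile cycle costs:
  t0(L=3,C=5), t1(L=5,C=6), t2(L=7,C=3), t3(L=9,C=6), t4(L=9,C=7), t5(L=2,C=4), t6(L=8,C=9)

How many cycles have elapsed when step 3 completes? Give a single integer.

k=0 load=t0/3c comp=- wait=3 total=3
k=1 load=t1/5c comp=t0/5c wait=5 total=8
k=2 load=t2/7c comp=t1/6c wait=7 total=15
k=3 load=t3/9c comp=t2/3c wait=9 total=24
k=4 load=t4/9c comp=t3/6c wait=9 total=33
k=5 load=t5/2c comp=t4/7c wait=7 total=40
k=6 load=t6/8c comp=t5/4c wait=8 total=48
k=7 load=- comp=t6/9c wait=9 total=57

end_cycle[3] = 24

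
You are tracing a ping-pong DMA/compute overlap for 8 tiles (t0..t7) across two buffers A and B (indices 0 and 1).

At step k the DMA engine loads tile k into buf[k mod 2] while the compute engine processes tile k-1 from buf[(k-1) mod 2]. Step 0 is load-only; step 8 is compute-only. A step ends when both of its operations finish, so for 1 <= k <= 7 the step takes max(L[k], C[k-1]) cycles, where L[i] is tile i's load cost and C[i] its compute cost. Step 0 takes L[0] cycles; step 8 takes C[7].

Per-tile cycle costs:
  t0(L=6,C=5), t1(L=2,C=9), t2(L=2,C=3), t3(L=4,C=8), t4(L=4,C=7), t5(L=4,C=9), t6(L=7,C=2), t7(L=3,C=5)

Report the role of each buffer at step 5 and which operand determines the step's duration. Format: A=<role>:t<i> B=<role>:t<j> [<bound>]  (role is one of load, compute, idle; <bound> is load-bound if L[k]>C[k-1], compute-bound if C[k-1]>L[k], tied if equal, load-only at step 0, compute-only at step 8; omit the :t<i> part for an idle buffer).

step 5: A=compute:t4 B=load:t5 [compute-bound]

step 0: L[0]=6 → dur=6, Σ=6 | A=load:t0 B=idle [load-only]
step 1: L[1]=2 C[0]=5 → dur=5, Σ=11 | A=compute:t0 B=load:t1 [compute-bound]
step 2: L[2]=2 C[1]=9 → dur=9, Σ=20 | A=load:t2 B=compute:t1 [compute-bound]
step 3: L[3]=4 C[2]=3 → dur=4, Σ=24 | A=compute:t2 B=load:t3 [load-bound]
step 4: L[4]=4 C[3]=8 → dur=8, Σ=32 | A=load:t4 B=compute:t3 [compute-bound]
step 5: L[5]=4 C[4]=7 → dur=7, Σ=39 | A=compute:t4 B=load:t5 [compute-bound]
step 6: L[6]=7 C[5]=9 → dur=9, Σ=48 | A=load:t6 B=compute:t5 [compute-bound]
step 7: L[7]=3 C[6]=2 → dur=3, Σ=51 | A=compute:t6 B=load:t7 [load-bound]
step 8: C[7]=5 → dur=5, Σ=56 | A=idle B=compute:t7 [compute-only]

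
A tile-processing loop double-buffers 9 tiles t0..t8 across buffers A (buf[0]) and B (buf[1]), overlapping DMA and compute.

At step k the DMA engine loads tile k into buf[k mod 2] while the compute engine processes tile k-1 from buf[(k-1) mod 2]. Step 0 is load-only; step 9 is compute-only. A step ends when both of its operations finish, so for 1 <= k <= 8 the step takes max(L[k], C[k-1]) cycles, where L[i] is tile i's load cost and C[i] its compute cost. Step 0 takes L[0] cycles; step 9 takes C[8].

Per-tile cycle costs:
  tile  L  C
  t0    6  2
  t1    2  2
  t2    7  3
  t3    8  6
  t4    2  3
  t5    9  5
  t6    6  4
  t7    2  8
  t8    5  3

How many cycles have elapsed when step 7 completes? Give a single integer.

[0] DMA t0→A (6c) ∥ CU idle ⇒ 6c, clock 6
[1] DMA t1→B (2c) ∥ CU A:t0 (2c) ⇒ 2c, clock 8
[2] DMA t2→A (7c) ∥ CU B:t1 (2c) ⇒ 7c, clock 15
[3] DMA t3→B (8c) ∥ CU A:t2 (3c) ⇒ 8c, clock 23
[4] DMA t4→A (2c) ∥ CU B:t3 (6c) ⇒ 6c, clock 29
[5] DMA t5→B (9c) ∥ CU A:t4 (3c) ⇒ 9c, clock 38
[6] DMA t6→A (6c) ∥ CU B:t5 (5c) ⇒ 6c, clock 44
[7] DMA t7→B (2c) ∥ CU A:t6 (4c) ⇒ 4c, clock 48
[8] DMA t8→A (5c) ∥ CU B:t7 (8c) ⇒ 8c, clock 56
[9] DMA idle ∥ CU A:t8 (3c) ⇒ 3c, clock 59

end_cycle[7] = 48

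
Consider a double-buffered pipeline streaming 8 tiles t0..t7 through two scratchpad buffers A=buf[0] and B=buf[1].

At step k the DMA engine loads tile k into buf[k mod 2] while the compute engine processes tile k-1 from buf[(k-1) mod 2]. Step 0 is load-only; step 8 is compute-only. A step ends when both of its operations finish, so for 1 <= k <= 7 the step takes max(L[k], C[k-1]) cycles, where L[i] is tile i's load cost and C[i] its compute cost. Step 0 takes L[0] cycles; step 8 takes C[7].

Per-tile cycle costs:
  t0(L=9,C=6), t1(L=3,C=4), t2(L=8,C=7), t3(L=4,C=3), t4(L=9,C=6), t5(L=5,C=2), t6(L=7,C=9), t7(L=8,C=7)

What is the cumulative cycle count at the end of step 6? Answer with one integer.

step 0: L[0]=9 → dur=9, Σ=9 | A=load:t0 B=idle [load-only]
step 1: L[1]=3 C[0]=6 → dur=6, Σ=15 | A=compute:t0 B=load:t1 [compute-bound]
step 2: L[2]=8 C[1]=4 → dur=8, Σ=23 | A=load:t2 B=compute:t1 [load-bound]
step 3: L[3]=4 C[2]=7 → dur=7, Σ=30 | A=compute:t2 B=load:t3 [compute-bound]
step 4: L[4]=9 C[3]=3 → dur=9, Σ=39 | A=load:t4 B=compute:t3 [load-bound]
step 5: L[5]=5 C[4]=6 → dur=6, Σ=45 | A=compute:t4 B=load:t5 [compute-bound]
step 6: L[6]=7 C[5]=2 → dur=7, Σ=52 | A=load:t6 B=compute:t5 [load-bound]
step 7: L[7]=8 C[6]=9 → dur=9, Σ=61 | A=compute:t6 B=load:t7 [compute-bound]
step 8: C[7]=7 → dur=7, Σ=68 | A=idle B=compute:t7 [compute-only]

end_cycle[6] = 52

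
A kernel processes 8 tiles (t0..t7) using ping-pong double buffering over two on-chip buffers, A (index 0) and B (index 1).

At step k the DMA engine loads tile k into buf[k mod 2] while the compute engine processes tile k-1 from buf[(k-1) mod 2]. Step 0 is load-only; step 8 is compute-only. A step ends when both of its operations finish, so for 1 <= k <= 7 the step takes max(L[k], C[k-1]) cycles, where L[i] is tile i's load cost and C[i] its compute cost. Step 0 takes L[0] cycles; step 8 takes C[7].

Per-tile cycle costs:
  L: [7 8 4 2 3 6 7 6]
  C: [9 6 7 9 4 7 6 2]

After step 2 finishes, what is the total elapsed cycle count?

k=0 load=t0/7c comp=- wait=7 total=7
k=1 load=t1/8c comp=t0/9c wait=9 total=16
k=2 load=t2/4c comp=t1/6c wait=6 total=22
k=3 load=t3/2c comp=t2/7c wait=7 total=29
k=4 load=t4/3c comp=t3/9c wait=9 total=38
k=5 load=t5/6c comp=t4/4c wait=6 total=44
k=6 load=t6/7c comp=t5/7c wait=7 total=51
k=7 load=t7/6c comp=t6/6c wait=6 total=57
k=8 load=- comp=t7/2c wait=2 total=59

end_cycle[2] = 22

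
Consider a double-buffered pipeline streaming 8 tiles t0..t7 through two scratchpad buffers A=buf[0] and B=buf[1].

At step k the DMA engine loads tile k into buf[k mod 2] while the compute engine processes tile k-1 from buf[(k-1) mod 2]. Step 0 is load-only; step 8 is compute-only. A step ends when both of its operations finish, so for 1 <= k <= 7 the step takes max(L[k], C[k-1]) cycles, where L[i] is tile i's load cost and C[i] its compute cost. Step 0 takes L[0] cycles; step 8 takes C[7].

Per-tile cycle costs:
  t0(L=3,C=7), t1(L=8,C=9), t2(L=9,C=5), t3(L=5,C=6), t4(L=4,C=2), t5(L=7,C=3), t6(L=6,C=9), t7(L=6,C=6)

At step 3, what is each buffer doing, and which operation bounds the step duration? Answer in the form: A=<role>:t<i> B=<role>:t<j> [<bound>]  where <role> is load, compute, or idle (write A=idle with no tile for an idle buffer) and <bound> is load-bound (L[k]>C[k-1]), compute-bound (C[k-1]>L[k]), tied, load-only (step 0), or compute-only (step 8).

  0. 3=3c; end=3; A:t0 B:-
  1. max(8,7)=8c; end=11; A:t0 B:t1
  2. max(9,9)=9c; end=20; A:t2 B:t1
  3. max(5,5)=5c; end=25; A:t2 B:t3
  4. max(4,6)=6c; end=31; A:t4 B:t3
  5. max(7,2)=7c; end=38; A:t4 B:t5
  6. max(6,3)=6c; end=44; A:t6 B:t5
  7. max(6,9)=9c; end=53; A:t6 B:t7
  8. 6=6c; end=59; A:t6 B:t7

step 3: A=compute:t2 B=load:t3 [tied]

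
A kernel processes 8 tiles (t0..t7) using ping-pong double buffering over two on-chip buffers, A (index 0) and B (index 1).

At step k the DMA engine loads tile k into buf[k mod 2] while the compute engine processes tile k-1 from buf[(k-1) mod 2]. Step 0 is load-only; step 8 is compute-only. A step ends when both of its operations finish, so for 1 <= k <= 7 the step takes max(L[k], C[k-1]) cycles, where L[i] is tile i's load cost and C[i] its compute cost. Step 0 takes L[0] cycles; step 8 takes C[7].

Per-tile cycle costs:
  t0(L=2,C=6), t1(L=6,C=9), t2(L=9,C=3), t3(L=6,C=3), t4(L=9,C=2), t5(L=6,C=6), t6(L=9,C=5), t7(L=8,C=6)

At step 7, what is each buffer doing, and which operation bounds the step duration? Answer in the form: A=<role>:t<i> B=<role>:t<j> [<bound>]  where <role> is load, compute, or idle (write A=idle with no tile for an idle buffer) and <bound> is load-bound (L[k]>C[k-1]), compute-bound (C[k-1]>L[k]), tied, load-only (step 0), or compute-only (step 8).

k=0 load=t0/2c comp=- wait=2 total=2
k=1 load=t1/6c comp=t0/6c wait=6 total=8
k=2 load=t2/9c comp=t1/9c wait=9 total=17
k=3 load=t3/6c comp=t2/3c wait=6 total=23
k=4 load=t4/9c comp=t3/3c wait=9 total=32
k=5 load=t5/6c comp=t4/2c wait=6 total=38
k=6 load=t6/9c comp=t5/6c wait=9 total=47
k=7 load=t7/8c comp=t6/5c wait=8 total=55
k=8 load=- comp=t7/6c wait=6 total=61

step 7: A=compute:t6 B=load:t7 [load-bound]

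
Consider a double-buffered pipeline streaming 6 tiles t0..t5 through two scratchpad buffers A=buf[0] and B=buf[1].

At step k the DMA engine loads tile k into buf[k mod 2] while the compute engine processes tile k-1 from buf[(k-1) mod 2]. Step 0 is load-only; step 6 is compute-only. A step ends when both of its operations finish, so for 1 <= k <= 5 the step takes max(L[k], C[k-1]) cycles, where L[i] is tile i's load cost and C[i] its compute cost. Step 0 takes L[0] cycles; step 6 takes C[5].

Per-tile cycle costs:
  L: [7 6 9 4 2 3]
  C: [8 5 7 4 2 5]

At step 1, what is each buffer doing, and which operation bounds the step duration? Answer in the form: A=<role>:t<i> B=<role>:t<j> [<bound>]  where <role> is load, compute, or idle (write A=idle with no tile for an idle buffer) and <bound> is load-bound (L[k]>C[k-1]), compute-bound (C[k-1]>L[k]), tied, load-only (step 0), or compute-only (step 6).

k=0 load=t0/7c comp=- wait=7 total=7
k=1 load=t1/6c comp=t0/8c wait=8 total=15
k=2 load=t2/9c comp=t1/5c wait=9 total=24
k=3 load=t3/4c comp=t2/7c wait=7 total=31
k=4 load=t4/2c comp=t3/4c wait=4 total=35
k=5 load=t5/3c comp=t4/2c wait=3 total=38
k=6 load=- comp=t5/5c wait=5 total=43

step 1: A=compute:t0 B=load:t1 [compute-bound]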